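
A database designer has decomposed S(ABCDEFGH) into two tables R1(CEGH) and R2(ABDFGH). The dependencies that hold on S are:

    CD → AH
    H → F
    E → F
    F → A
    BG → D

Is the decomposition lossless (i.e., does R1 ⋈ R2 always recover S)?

Common attributes: R1 ∩ R2 = {GH}.
Closure of {GH}: H → F applies, adding F; F → A applies, adding A. So (GH)⁺ = {AFGH}.
The closure contains neither all of R1 = {CEGH} nor all of R2 = {ABDFGH}, so the common attributes are not a superkey of either fragment. The join is lossy.

No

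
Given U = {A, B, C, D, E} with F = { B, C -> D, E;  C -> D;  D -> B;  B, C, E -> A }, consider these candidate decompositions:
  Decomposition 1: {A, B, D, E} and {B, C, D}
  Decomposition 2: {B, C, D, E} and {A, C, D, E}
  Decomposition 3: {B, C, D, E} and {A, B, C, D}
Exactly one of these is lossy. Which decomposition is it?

Decomposition 1: common = {B, D}, closure = {B, D} → lossy.
Decomposition 2: common = {C, D, E}, closure = {A, B, C, D, E} → lossless.
Decomposition 3: common = {B, C, D}, closure = {A, B, C, D, E} → lossless.

Decomposition 1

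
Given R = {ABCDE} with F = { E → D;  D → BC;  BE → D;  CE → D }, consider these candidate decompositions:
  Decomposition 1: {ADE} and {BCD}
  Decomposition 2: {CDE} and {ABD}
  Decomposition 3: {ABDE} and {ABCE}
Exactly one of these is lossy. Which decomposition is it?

Decomposition 1: common = {D}, closure = {BCD} → lossless.
Decomposition 2: common = {D}, closure = {BCD} → lossy.
Decomposition 3: common = {ABE}, closure = {ABCDE} → lossless.

Decomposition 2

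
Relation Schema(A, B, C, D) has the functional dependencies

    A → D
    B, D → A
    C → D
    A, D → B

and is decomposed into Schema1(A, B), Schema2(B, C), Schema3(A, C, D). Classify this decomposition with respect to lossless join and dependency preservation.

Lossless test (chase): Rows 1 and 3 agree on A; apply A→D and equate their D entries. Rows 2 and 3 agree on C; apply C→D and equate their D entries. Rows 1 and 3 agree on A, D; apply A, D→B and equate their B entries. Rows 1 and 2 agree on B, D; apply B, D→A and equate their A entries. Row 2 is now all distinguished symbols — the join is lossless.
Dependency preservation: the restricted closure of {B, D} across the fragments never reaches {A}, so B, D → A cannot be enforced without a join — not preserved.

lossless but not dependency-preserving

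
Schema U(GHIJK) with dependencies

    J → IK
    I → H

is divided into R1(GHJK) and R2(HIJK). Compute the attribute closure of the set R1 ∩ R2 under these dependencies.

R1 ∩ R2 = {HJK}.
J → IK applies, adding I
Closure: {HIJK}.

HIJK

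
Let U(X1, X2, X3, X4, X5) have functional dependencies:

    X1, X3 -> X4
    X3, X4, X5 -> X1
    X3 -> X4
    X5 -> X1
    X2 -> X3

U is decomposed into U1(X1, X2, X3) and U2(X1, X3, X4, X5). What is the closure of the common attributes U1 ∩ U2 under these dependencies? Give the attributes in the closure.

X1, X3, X4

U1 ∩ U2 = {X1, X3}.
X1, X3 → X4 applies, adding X4
Closure: {X1, X3, X4}.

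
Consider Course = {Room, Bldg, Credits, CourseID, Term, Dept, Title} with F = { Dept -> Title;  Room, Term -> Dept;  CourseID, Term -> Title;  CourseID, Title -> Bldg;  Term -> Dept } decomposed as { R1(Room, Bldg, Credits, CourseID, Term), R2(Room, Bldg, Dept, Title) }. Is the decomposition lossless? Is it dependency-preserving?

lossy and not dependency-preserving

Lossless test: (Room, Bldg)⁺ = {Room, Bldg}, which is a superkey of neither fragment — lossy.
Dependency preservation: the restricted closure of {Room, Term} across the fragments never reaches {Dept}, so Room, Term → Dept cannot be enforced without a join — not preserved.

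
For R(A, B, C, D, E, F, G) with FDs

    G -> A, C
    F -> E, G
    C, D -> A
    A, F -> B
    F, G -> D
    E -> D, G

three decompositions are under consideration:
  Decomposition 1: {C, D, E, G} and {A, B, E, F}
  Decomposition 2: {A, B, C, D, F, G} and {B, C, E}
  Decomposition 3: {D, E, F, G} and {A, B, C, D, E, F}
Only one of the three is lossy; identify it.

Decomposition 2

Decomposition 1: common = {E}, closure = {A, C, D, E, G} → lossless.
Decomposition 2: common = {B, C}, closure = {B, C} → lossy.
Decomposition 3: common = {D, E, F}, closure = {A, B, C, D, E, F, G} → lossless.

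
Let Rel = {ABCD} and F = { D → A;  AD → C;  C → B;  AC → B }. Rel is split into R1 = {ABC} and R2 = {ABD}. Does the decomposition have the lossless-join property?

Common attributes: R1 ∩ R2 = {AB}.
No dependency enlarges {AB}, so (AB)⁺ = {AB}.
The closure contains neither all of R1 = {ABC} nor all of R2 = {ABD}, so the common attributes are not a superkey of either fragment. The join is lossy.

No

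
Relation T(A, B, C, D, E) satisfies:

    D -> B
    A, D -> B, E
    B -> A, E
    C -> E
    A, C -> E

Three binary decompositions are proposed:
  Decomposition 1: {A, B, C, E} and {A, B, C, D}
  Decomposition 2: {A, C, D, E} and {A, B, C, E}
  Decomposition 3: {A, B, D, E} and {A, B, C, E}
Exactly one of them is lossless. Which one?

Decomposition 1

Decomposition 1: common = {A, B, C}, closure = {A, B, C, E} → lossless.
Decomposition 2: common = {A, C, E}, closure = {A, C, E} → lossy.
Decomposition 3: common = {A, B, E}, closure = {A, B, E} → lossy.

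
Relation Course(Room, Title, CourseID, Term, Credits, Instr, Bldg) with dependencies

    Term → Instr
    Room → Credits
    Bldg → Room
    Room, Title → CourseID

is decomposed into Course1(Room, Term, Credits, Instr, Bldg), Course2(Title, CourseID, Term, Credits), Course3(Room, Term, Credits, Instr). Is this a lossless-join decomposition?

Chase test. Columns are Room, Title, CourseID, Term, Credits, Instr, Bldg; row i has aⱼ where attribute j ∈ Coursei, else bᵢⱼ.
Initial tableau (one row per fragment):
  row 1: a1 b12 b13 a4 a5 a6 a7
  row 2: b21 a2 a3 a4 a5 b26 b27
  row 3: a1 b32 b33 a4 a5 a6 b37
Rows 1 and 2 agree on Term; apply Term→Instr and equate their Instr entries.
No row becomes fully distinguished — the join is lossy.

No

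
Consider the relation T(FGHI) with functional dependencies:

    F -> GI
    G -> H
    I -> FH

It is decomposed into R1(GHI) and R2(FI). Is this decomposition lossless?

Yes

Common attributes: R1 ∩ R2 = {I}.
Closure of {I}: I → FH applies, adding FH; F → GI applies, adding G. So (I)⁺ = {FGHI}.
This closure contains every attribute of R1, so R1 ∩ R2 → R1. The join is lossless.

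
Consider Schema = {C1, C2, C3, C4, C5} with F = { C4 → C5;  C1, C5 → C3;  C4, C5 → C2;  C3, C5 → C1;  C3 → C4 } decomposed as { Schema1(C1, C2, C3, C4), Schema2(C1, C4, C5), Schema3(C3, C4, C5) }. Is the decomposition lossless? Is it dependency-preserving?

lossless and dependency-preserving

Lossless test (chase): Rows 1 and 2 agree on C4; apply C4→C5 and equate their C5 entries. Rows 1 and 2 agree on C1, C5; apply C1, C5→C3 and equate their C3 entries. Rows 1 and 2 agree on C4, C5; apply C4, C5→C2 and equate their C2 entries. Rows 1 and 3 agree on C4, C5; apply C4, C5→C2 and equate their C2 entries. Rows 1 and 3 agree on C3, C5; apply C3, C5→C1 and equate their C1 entries. Row 1 is now all distinguished symbols — the join is lossless.
Dependency preservation: C1, C5 → C3; C4, C5 → C2; C3, C5 → C1 are not contained in any single fragment, but the restricted closure of each left-hand side across the fragments still reaches the right-hand side; the remaining FDs each lie inside some fragment. All dependencies are preserved.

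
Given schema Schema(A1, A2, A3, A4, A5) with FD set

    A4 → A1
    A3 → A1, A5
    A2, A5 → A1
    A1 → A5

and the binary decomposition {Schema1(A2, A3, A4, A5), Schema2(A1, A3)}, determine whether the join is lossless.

Common attributes: Schema1 ∩ Schema2 = {A3}.
Closure of {A3}: A3 → A1, A5 applies, adding A1, A5. So (A3)⁺ = {A1, A3, A5}.
This closure contains every attribute of Schema2, so Schema1 ∩ Schema2 → Schema2. The join is lossless.

Yes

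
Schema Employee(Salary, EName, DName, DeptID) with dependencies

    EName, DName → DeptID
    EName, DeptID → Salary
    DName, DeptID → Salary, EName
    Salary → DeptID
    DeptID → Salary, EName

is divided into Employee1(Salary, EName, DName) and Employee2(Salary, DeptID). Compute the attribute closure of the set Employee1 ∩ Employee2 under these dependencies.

Employee1 ∩ Employee2 = {Salary}.
Salary → DeptID applies, adding DeptID
DeptID → Salary, EName applies, adding EName
Closure: {Salary, EName, DeptID}.

Salary, EName, DeptID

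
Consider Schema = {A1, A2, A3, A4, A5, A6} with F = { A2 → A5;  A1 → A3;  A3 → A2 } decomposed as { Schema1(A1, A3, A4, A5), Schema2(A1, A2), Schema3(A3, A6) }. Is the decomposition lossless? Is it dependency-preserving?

Lossless test (chase): Rows 1 and 2 agree on A1; apply A1→A3 and equate their A3 entries. Rows 1 and 2 agree on A3; apply A3→A2 and equate their A2 entries. Rows 1 and 3 agree on A3; apply A3→A2 and equate their A2 entries. Rows 1 and 2 agree on A2; apply A2→A5 and equate their A5 entries. Rows 1 and 3 agree on A2; apply A2→A5 and equate their A5 entries. No row becomes fully distinguished — the join is lossy.
Dependency preservation: the restricted closure of {A2} across the fragments never reaches {A5}, so A2 → A5 cannot be enforced without a join — not preserved.

lossy and not dependency-preserving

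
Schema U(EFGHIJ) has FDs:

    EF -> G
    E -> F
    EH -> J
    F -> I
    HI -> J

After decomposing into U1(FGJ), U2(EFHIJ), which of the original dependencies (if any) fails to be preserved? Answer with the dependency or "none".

Check EF → G: no single fragment contains all of {EFG}, and the restricted closure of {EF} across the fragments never reaches {G}.
E → F is preserved.
EH → J is preserved.
F → I is preserved.
HI → J is preserved.

EF -> G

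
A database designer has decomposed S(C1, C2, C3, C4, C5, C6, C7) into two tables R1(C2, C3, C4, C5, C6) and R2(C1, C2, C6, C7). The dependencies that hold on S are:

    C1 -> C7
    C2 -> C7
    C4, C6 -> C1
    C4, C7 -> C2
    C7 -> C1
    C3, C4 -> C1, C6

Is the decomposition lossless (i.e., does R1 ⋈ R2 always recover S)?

Common attributes: R1 ∩ R2 = {C2, C6}.
Closure of {C2, C6}: C2 → C7 applies, adding C7; C7 → C1 applies, adding C1. So (C2, C6)⁺ = {C1, C2, C6, C7}.
This closure contains every attribute of R2, so R1 ∩ R2 → R2. The join is lossless.

Yes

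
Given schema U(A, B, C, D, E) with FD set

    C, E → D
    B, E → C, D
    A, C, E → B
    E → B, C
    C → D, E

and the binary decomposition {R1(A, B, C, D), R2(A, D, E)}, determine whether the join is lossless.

No

Common attributes: R1 ∩ R2 = {A, D}.
No dependency enlarges {A, D}, so (A, D)⁺ = {A, D}.
The closure contains neither all of R1 = {A, B, C, D} nor all of R2 = {A, D, E}, so the common attributes are not a superkey of either fragment. The join is lossy.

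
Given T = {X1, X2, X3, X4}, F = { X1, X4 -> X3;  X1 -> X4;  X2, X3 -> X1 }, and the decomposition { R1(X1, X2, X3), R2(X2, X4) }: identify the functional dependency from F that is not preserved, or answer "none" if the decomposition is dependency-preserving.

Check X1 → X4: no single fragment contains all of {X1, X4}, and the restricted closure of {X1} across the fragments never reaches {X4}.
X1, X4 → X3 is preserved.
X2, X3 → X1 is preserved.

X1 -> X4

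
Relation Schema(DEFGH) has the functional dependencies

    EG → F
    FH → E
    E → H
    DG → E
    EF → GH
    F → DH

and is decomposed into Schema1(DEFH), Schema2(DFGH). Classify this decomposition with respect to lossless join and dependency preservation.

Lossless test: (DFH)⁺ = {DEFGH}, which contains all of one fragment — lossless.
Dependency preservation: the restricted closure of {EG} across the fragments never reaches {F}, so EG → F cannot be enforced without a join — not preserved.

lossless but not dependency-preserving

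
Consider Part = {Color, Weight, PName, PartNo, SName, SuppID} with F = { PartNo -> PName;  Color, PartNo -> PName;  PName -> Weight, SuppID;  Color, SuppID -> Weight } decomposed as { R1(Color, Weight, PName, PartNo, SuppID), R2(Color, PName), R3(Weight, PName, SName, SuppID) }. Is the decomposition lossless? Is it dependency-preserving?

lossy but dependency-preserving

Lossless test (chase): Rows 1 and 2 agree on PName; apply PName→Weight, SuppID and equate their Weight, SuppID entries. No row becomes fully distinguished — the join is lossy.
Dependency preservation: every FD's attributes lie within a single fragment, so each can be enforced locally — preserved.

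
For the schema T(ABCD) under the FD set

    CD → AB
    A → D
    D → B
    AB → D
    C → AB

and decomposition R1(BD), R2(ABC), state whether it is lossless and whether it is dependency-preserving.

Lossless test: (B)⁺ = {B}, which is a superkey of neither fragment — lossy.
Dependency preservation: the restricted closure of {A} across the fragments never reaches {D}, so A → D cannot be enforced without a join — not preserved.

lossy and not dependency-preserving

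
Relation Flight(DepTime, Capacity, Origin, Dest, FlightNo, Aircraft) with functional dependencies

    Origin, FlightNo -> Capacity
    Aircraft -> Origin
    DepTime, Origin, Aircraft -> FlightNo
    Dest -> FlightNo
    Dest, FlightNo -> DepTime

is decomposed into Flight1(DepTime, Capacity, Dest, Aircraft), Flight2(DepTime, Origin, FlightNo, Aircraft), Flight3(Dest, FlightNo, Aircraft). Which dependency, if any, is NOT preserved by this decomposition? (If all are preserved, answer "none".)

Origin, FlightNo -> Capacity

Check Origin, FlightNo → Capacity: no single fragment contains all of {Capacity, Origin, FlightNo}, and the restricted closure of {Origin, FlightNo} across the fragments never reaches {Capacity}.
Aircraft → Origin is preserved.
DepTime, Origin, Aircraft → FlightNo is preserved.
Dest → FlightNo is preserved.
Dest, FlightNo → DepTime is preserved.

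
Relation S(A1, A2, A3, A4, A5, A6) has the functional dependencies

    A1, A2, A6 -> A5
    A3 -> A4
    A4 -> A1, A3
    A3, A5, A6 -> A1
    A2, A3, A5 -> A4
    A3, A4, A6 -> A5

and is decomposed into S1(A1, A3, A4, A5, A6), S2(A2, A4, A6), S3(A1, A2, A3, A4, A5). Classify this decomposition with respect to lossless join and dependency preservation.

lossless but not dependency-preserving

Lossless test (chase): Rows 1 and 2 agree on A4; apply A4→A1, A3 and equate their A1, A3 entries. Rows 1 and 2 agree on A3, A4, A6; apply A3, A4, A6→A5 and equate their A5 entries. Row 2 is now all distinguished symbols — the join is lossless.
Dependency preservation: the restricted closure of {A1, A2, A6} across the fragments never reaches {A5}, so A1, A2, A6 → A5 cannot be enforced without a join — not preserved.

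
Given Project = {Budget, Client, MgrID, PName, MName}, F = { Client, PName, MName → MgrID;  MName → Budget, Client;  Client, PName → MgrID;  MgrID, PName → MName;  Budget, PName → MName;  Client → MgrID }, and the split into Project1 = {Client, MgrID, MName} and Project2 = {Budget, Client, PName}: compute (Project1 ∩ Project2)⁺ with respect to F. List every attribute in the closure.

Project1 ∩ Project2 = {Client}.
Client → MgrID applies, adding MgrID
Closure: {Client, MgrID}.

Client, MgrID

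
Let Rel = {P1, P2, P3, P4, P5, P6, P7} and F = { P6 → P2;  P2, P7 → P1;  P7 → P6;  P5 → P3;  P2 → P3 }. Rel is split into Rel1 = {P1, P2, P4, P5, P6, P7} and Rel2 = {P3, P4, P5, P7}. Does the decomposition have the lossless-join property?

Yes

Common attributes: Rel1 ∩ Rel2 = {P4, P5, P7}.
Closure of {P4, P5, P7}: P7 → P6 applies, adding P6; P5 → P3 applies, adding P3; P6 → P2 applies, adding P2; P2, P7 → P1 applies, adding P1. So (P4, P5, P7)⁺ = {P1, P2, P3, P4, P5, P6, P7}.
This closure contains every attribute of Rel1, so Rel1 ∩ Rel2 → Rel1. The join is lossless.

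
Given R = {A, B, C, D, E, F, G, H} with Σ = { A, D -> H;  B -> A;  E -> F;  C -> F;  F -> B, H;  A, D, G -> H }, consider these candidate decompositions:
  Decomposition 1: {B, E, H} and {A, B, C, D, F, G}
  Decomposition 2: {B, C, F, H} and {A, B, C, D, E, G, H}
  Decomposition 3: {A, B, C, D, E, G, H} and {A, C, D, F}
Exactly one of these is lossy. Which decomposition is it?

Decomposition 1

Decomposition 1: common = {B}, closure = {A, B} → lossy.
Decomposition 2: common = {B, C, H}, closure = {A, B, C, F, H} → lossless.
Decomposition 3: common = {A, C, D}, closure = {A, B, C, D, F, H} → lossless.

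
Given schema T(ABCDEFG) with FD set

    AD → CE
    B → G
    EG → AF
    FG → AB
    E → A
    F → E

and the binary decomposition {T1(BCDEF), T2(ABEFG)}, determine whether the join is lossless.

Common attributes: T1 ∩ T2 = {BEF}.
Closure of {BEF}: B → G applies, adding G; EG → AF applies, adding A. So (BEF)⁺ = {ABEFG}.
This closure contains every attribute of T2, so T1 ∩ T2 → T2. The join is lossless.

Yes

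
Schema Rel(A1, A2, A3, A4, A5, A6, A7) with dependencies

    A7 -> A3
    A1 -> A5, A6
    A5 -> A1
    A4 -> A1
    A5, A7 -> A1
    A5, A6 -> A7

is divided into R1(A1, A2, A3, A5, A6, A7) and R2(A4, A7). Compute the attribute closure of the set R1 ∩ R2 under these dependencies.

R1 ∩ R2 = {A7}.
A7 → A3 applies, adding A3
Closure: {A3, A7}.

A3, A7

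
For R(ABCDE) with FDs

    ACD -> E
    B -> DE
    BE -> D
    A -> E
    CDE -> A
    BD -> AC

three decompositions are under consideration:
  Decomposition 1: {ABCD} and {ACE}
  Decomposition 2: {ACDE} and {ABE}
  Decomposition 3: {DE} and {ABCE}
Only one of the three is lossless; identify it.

Decomposition 1: common = {AC}, closure = {ACE} → lossless.
Decomposition 2: common = {AE}, closure = {AE} → lossy.
Decomposition 3: common = {E}, closure = {E} → lossy.

Decomposition 1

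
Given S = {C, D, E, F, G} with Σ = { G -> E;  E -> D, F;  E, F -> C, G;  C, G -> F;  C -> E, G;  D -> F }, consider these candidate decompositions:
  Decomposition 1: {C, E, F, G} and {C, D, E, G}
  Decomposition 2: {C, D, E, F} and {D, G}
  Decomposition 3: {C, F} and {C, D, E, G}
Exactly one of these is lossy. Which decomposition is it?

Decomposition 1: common = {C, E, G}, closure = {C, D, E, F, G} → lossless.
Decomposition 2: common = {D}, closure = {D, F} → lossy.
Decomposition 3: common = {C}, closure = {C, D, E, F, G} → lossless.

Decomposition 2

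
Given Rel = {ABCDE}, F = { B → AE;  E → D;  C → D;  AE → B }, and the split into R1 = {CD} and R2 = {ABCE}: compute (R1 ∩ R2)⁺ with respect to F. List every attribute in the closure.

R1 ∩ R2 = {C}.
C → D applies, adding D
Closure: {CD}.

CD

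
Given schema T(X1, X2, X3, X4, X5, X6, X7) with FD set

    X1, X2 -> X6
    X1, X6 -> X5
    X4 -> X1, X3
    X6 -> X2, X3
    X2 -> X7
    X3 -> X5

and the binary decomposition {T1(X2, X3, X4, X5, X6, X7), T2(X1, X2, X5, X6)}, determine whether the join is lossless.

No

Common attributes: T1 ∩ T2 = {X2, X5, X6}.
Closure of {X2, X5, X6}: X6 → X2, X3 applies, adding X3; X2 → X7 applies, adding X7. So (X2, X5, X6)⁺ = {X2, X3, X5, X6, X7}.
The closure contains neither all of T1 = {X2, X3, X4, X5, X6, X7} nor all of T2 = {X1, X2, X5, X6}, so the common attributes are not a superkey of either fragment. The join is lossy.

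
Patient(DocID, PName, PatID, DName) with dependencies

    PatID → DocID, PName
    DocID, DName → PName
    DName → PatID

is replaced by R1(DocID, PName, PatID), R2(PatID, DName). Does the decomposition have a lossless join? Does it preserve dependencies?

Lossless test: (PatID)⁺ = {DocID, PName, PatID}, which contains all of one fragment — lossless.
Dependency preservation: DocID, DName → PName is not contained in any single fragment, but the restricted closure of its left-hand side across the fragments still reaches the right-hand side; the remaining FDs each lie inside some fragment. All dependencies are preserved.

lossless and dependency-preserving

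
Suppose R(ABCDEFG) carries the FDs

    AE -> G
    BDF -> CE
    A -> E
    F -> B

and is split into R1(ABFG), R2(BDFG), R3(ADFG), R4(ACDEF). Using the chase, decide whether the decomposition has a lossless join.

Chase test. Columns are ABCDEFG; row i has aⱼ where attribute j ∈ Ri, else bᵢⱼ.
Initial tableau (one row per fragment):
  row 1: a1 a2 b13 b14 b15 a6 a7
  row 2: b21 a2 b23 a4 b25 a6 a7
  row 3: a1 b32 b33 a4 b35 a6 a7
  row 4: a1 b42 a3 a4 a5 a6 b47
Rows 1 and 3 agree on A; apply A→E and equate their E entries.
Rows 1 and 4 agree on A; apply A→E and equate their E entries.
Rows 1 and 3 agree on F; apply F→B and equate their B entries.
Rows 1 and 4 agree on F; apply F→B and equate their B entries.
Rows 1 and 4 agree on AE; apply AE→G and equate their G entries.
Rows 2 and 3 agree on BDF; apply BDF→CE and equate their CE entries.
Rows 2 and 4 agree on BDF; apply BDF→CE and equate their CE entries.
Row 3 is now all distinguished symbols — the join is lossless.

Yes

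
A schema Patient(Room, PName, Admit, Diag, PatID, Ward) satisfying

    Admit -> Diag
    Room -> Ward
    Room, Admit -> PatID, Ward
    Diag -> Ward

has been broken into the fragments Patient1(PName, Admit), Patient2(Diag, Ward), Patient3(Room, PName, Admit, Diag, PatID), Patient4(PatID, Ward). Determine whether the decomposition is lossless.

Yes

Chase test. Columns are Room, PName, Admit, Diag, PatID, Ward; row i has aⱼ where attribute j ∈ Patienti, else bᵢⱼ.
Initial tableau (one row per fragment):
  row 1: b11 a2 a3 b14 b15 b16
  row 2: b21 b22 b23 a4 b25 a6
  row 3: a1 a2 a3 a4 a5 b36
  row 4: b41 b42 b43 b44 a5 a6
Rows 1 and 3 agree on Admit; apply Admit→Diag and equate their Diag entries.
Rows 1 and 2 agree on Diag; apply Diag→Ward and equate their Ward entries.
Rows 1 and 3 agree on Diag; apply Diag→Ward and equate their Ward entries.
Row 3 is now all distinguished symbols — the join is lossless.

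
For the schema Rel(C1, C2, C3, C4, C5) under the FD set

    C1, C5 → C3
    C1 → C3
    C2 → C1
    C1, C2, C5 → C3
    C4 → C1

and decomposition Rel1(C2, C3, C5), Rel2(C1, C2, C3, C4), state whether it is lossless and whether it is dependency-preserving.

lossy but dependency-preserving

Lossless test: (C2, C3)⁺ = {C1, C2, C3}, which is a superkey of neither fragment — lossy.
Dependency preservation: C1, C5 → C3; C1, C2, C5 → C3 are not contained in any single fragment, but the restricted closure of each left-hand side across the fragments still reaches the right-hand side; the remaining FDs each lie inside some fragment. All dependencies are preserved.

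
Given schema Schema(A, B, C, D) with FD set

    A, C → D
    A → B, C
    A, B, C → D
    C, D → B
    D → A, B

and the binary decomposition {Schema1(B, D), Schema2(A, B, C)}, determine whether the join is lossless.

Common attributes: Schema1 ∩ Schema2 = {B}.
No dependency enlarges {B}, so (B)⁺ = {B}.
The closure contains neither all of Schema1 = {B, D} nor all of Schema2 = {A, B, C}, so the common attributes are not a superkey of either fragment. The join is lossy.

No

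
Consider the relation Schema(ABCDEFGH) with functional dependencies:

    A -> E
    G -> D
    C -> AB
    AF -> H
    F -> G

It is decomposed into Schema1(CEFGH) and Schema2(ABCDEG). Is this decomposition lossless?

Common attributes: Schema1 ∩ Schema2 = {CEG}.
Closure of {CEG}: G → D applies, adding D; C → AB applies, adding AB. So (CEG)⁺ = {ABCDEG}.
This closure contains every attribute of Schema2, so Schema1 ∩ Schema2 → Schema2. The join is lossless.

Yes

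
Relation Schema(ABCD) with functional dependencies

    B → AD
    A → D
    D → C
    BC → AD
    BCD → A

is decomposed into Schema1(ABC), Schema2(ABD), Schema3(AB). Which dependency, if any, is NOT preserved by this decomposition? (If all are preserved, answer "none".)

Check D → C: no single fragment contains all of {CD}, and the restricted closure of {D} across the fragments never reaches {C}.
B → AD is preserved.
A → D is preserved.
BC → AD is preserved.
BCD → A is preserved.

D → C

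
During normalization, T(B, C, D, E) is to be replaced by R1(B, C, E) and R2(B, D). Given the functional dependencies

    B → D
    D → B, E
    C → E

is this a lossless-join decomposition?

Yes

Common attributes: R1 ∩ R2 = {B}.
Closure of {B}: B → D applies, adding D; D → B, E applies, adding E. So (B)⁺ = {B, D, E}.
This closure contains every attribute of R2, so R1 ∩ R2 → R2. The join is lossless.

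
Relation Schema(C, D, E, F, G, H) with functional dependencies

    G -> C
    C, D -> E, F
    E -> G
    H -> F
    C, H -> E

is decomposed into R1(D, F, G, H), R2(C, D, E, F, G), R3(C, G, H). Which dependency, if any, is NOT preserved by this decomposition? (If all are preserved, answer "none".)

Check C, H → E: no single fragment contains all of {C, E, H}, and the restricted closure of {C, H} across the fragments never reaches {E}.
G → C is preserved.
C, D → E, F is preserved.
E → G is preserved.
H → F is preserved.

C, H -> E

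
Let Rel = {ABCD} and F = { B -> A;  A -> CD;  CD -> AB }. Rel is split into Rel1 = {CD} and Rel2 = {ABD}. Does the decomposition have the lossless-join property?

No

Common attributes: Rel1 ∩ Rel2 = {D}.
No dependency enlarges {D}, so (D)⁺ = {D}.
The closure contains neither all of Rel1 = {CD} nor all of Rel2 = {ABD}, so the common attributes are not a superkey of either fragment. The join is lossy.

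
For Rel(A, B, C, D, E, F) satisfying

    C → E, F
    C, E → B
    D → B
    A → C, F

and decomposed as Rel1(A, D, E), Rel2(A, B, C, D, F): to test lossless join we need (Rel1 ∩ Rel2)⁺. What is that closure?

Rel1 ∩ Rel2 = {A, D}.
D → B applies, adding B
A → C, F applies, adding C, F
C → E, F applies, adding E
Closure: {A, B, C, D, E, F}.

A, B, C, D, E, F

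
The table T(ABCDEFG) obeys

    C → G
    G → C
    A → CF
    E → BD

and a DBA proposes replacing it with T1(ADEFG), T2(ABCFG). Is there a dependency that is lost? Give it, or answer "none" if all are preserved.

E → BD

Check E → BD: no single fragment contains all of {BDE}, and the restricted closure of {E} across the fragments never reaches {BD}.
C → G is preserved.
G → C is preserved.
A → CF is preserved.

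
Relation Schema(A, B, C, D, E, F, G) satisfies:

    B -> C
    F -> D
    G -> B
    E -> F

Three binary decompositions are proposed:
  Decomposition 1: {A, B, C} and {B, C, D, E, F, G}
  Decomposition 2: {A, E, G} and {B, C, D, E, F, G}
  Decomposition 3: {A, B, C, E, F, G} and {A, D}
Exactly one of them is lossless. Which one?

Decomposition 2

Decomposition 1: common = {B, C}, closure = {B, C} → lossy.
Decomposition 2: common = {E, G}, closure = {B, C, D, E, F, G} → lossless.
Decomposition 3: common = {A}, closure = {A} → lossy.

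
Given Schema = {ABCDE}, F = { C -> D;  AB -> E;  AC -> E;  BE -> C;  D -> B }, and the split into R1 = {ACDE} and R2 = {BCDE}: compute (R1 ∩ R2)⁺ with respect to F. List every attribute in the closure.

BCDE

R1 ∩ R2 = {CDE}.
D → B applies, adding B
Closure: {BCDE}.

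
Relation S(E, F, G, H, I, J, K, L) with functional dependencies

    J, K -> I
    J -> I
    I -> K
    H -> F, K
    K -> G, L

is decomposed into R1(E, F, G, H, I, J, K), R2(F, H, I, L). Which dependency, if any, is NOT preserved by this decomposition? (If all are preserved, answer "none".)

Check K → G, L: no single fragment contains all of {G, K, L}, and the restricted closure of {K} across the fragments never reaches {G, L}.
J, K → I is preserved.
J → I is preserved.
I → K is preserved.
H → F, K is preserved.

K -> G, L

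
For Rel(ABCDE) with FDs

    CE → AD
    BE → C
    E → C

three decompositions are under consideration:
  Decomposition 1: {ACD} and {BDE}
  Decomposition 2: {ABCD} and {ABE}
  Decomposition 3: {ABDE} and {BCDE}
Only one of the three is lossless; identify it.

Decomposition 1: common = {D}, closure = {D} → lossy.
Decomposition 2: common = {AB}, closure = {AB} → lossy.
Decomposition 3: common = {BDE}, closure = {ABCDE} → lossless.

Decomposition 3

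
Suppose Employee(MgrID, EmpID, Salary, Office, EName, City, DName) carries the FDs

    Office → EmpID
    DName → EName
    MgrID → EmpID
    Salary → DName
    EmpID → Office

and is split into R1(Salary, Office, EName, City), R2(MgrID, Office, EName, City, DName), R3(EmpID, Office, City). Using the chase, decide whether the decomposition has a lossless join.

Chase test. Columns are MgrID, EmpID, Salary, Office, EName, City, DName; row i has aⱼ where attribute j ∈ Ri, else bᵢⱼ.
Initial tableau (one row per fragment):
  row 1: b11 b12 a3 a4 a5 a6 b17
  row 2: a1 b22 b23 a4 a5 a6 a7
  row 3: b31 a2 b33 a4 b35 a6 b37
Rows 1 and 2 agree on Office; apply Office→EmpID and equate their EmpID entries.
Rows 1 and 3 agree on Office; apply Office→EmpID and equate their EmpID entries.
No row becomes fully distinguished — the join is lossy.

No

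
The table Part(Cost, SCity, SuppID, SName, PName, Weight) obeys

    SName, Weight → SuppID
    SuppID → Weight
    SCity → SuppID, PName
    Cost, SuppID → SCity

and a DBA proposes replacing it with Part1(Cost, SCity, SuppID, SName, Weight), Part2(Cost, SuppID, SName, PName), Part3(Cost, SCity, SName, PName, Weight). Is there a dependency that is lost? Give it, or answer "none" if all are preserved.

SName, Weight → SuppID lies within Part1.
SuppID → Weight lies within Part1.
SCity → SuppID, PName: restricted closure across fragments reaches SuppID, PName.
Cost, SuppID → SCity lies within Part1.
Every dependency is enforceable on the fragments, so the decomposition is dependency-preserving.

none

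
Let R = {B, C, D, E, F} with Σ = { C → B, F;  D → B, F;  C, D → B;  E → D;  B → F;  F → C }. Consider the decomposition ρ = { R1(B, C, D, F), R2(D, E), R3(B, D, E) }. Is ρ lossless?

Chase test. Columns are B, C, D, E, F; row i has aⱼ where attribute j ∈ Ri, else bᵢⱼ.
Initial tableau (one row per fragment):
  row 1: a1 a2 a3 b14 a5
  row 2: b21 b22 a3 a4 b25
  row 3: a1 b32 a3 a4 b35
Rows 1 and 2 agree on D; apply D→B, F and equate their B, F entries.
Rows 1 and 3 agree on D; apply D→B, F and equate their B, F entries.
Rows 1 and 2 agree on F; apply F→C and equate their C entries.
Rows 1 and 3 agree on F; apply F→C and equate their C entries.
Row 2 is now all distinguished symbols — the join is lossless.

Yes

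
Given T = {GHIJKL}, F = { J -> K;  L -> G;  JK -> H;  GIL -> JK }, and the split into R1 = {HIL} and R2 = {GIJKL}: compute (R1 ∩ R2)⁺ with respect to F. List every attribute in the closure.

GHIJKL

R1 ∩ R2 = {IL}.
L → G applies, adding G
GIL → JK applies, adding JK
JK → H applies, adding H
Closure: {GHIJKL}.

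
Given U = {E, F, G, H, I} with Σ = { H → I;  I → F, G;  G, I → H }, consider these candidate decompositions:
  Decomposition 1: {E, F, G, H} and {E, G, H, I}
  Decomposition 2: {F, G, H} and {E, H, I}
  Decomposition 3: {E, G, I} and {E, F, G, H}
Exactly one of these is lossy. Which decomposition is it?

Decomposition 1: common = {E, G, H}, closure = {E, F, G, H, I} → lossless.
Decomposition 2: common = {H}, closure = {F, G, H, I} → lossless.
Decomposition 3: common = {E, G}, closure = {E, G} → lossy.

Decomposition 3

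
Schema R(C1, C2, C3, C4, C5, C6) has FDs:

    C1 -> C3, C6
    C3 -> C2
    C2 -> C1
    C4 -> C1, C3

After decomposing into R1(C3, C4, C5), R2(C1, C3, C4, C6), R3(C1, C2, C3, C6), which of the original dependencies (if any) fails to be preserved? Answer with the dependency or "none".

none

C1 → C3, C6 lies within R2.
C3 → C2 lies within R3.
C2 → C1 lies within R3.
C4 → C1, C3 lies within R2.
Every dependency is enforceable on the fragments, so the decomposition is dependency-preserving.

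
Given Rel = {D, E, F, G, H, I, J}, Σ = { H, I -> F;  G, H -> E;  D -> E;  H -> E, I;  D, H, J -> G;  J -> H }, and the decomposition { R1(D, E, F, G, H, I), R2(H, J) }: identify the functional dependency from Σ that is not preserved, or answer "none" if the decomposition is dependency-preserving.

Check D, H, J → G: no single fragment contains all of {D, G, H, J}, and the restricted closure of {D, H, J} across the fragments never reaches {G}.
H, I → F is preserved.
G, H → E is preserved.
D → E is preserved.
H → E, I is preserved.
J → H is preserved.

D, H, J -> G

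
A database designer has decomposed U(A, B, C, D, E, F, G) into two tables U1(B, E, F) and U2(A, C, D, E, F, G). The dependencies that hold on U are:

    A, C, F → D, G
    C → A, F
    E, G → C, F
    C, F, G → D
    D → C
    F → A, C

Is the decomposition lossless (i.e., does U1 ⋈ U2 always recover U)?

Yes

Common attributes: U1 ∩ U2 = {E, F}.
Closure of {E, F}: F → A, C applies, adding A, C; A, C, F → D, G applies, adding D, G. So (E, F)⁺ = {A, C, D, E, F, G}.
This closure contains every attribute of U2, so U1 ∩ U2 → U2. The join is lossless.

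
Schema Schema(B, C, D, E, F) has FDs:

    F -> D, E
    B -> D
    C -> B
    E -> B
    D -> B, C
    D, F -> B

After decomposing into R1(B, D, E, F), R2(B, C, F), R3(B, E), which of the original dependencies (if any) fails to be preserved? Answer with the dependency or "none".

F → D, E lies within R1.
B → D lies within R1.
C → B lies within R2.
E → B lies within R1.
D → B, C: restricted closure across fragments reaches B, C.
D, F → B lies within R1.
Every dependency is enforceable on the fragments, so the decomposition is dependency-preserving.

none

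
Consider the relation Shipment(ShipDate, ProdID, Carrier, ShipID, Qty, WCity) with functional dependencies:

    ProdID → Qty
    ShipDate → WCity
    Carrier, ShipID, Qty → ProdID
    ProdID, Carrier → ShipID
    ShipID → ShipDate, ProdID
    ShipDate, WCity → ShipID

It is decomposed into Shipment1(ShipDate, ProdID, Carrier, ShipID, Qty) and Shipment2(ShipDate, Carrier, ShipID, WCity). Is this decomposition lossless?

Common attributes: Shipment1 ∩ Shipment2 = {ShipDate, Carrier, ShipID}.
Closure of {ShipDate, Carrier, ShipID}: ShipDate → WCity applies, adding WCity; ShipID → ShipDate, ProdID applies, adding ProdID; ProdID → Qty applies, adding Qty. So (ShipDate, Carrier, ShipID)⁺ = {ShipDate, ProdID, Carrier, ShipID, Qty, WCity}.
This closure contains every attribute of Shipment1, so Shipment1 ∩ Shipment2 → Shipment1. The join is lossless.

Yes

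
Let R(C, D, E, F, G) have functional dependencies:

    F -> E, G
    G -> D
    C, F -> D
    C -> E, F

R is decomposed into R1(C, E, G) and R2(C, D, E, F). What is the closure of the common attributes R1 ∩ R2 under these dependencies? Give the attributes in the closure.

R1 ∩ R2 = {C, E}.
C → E, F applies, adding F
F → E, G applies, adding G
G → D applies, adding D
Closure: {C, D, E, F, G}.

C, D, E, F, G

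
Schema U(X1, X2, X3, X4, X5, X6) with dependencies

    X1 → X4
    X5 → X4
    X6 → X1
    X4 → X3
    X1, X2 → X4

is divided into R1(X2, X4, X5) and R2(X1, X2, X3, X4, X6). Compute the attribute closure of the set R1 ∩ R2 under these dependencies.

X2, X3, X4

R1 ∩ R2 = {X2, X4}.
X4 → X3 applies, adding X3
Closure: {X2, X3, X4}.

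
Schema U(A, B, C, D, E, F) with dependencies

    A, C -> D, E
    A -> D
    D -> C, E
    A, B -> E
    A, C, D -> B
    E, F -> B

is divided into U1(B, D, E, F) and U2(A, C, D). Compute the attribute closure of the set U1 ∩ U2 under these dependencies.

U1 ∩ U2 = {D}.
D → C, E applies, adding C, E
Closure: {C, D, E}.

C, D, E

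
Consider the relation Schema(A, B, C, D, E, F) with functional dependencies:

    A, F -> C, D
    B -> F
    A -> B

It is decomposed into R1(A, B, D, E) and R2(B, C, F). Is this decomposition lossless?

Common attributes: R1 ∩ R2 = {B}.
Closure of {B}: B → F applies, adding F. So (B)⁺ = {B, F}.
The closure contains neither all of R1 = {A, B, D, E} nor all of R2 = {B, C, F}, so the common attributes are not a superkey of either fragment. The join is lossy.

No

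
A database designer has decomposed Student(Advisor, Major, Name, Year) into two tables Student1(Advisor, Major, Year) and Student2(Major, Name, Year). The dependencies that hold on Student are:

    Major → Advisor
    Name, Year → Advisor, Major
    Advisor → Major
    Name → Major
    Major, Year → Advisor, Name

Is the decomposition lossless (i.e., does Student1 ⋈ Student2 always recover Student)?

Yes

Common attributes: Student1 ∩ Student2 = {Major, Year}.
Closure of {Major, Year}: Major → Advisor applies, adding Advisor; Major, Year → Advisor, Name applies, adding Name. So (Major, Year)⁺ = {Advisor, Major, Name, Year}.
This closure contains every attribute of Student1, so Student1 ∩ Student2 → Student1. The join is lossless.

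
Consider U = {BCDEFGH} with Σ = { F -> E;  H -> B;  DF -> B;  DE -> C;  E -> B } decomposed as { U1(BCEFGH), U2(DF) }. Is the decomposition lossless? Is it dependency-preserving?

lossy and not dependency-preserving

Lossless test: (F)⁺ = {BEF}, which is a superkey of neither fragment — lossy.
Dependency preservation: the restricted closure of {DE} across the fragments never reaches {C}, so DE → C cannot be enforced without a join — not preserved.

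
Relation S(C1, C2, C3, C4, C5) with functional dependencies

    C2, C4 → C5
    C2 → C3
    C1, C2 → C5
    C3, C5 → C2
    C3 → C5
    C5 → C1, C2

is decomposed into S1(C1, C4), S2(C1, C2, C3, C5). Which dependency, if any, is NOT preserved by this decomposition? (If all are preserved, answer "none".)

C2, C4 → C5: restricted closure across fragments reaches C5.
C2 → C3 lies within S2.
C1, C2 → C5 lies within S2.
C3, C5 → C2 lies within S2.
C3 → C5 lies within S2.
C5 → C1, C2 lies within S2.
Every dependency is enforceable on the fragments, so the decomposition is dependency-preserving.

none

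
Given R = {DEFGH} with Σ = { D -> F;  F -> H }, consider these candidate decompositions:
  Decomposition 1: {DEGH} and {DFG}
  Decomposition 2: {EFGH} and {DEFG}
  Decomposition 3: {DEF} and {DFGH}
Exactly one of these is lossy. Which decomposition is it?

Decomposition 1: common = {DG}, closure = {DFGH} → lossless.
Decomposition 2: common = {EFG}, closure = {EFGH} → lossless.
Decomposition 3: common = {DF}, closure = {DFH} → lossy.

Decomposition 3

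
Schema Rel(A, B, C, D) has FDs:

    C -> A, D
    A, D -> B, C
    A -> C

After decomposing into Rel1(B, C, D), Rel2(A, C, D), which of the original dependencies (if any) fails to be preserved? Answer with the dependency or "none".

C → A, D lies within Rel2.
A, D → B, C: restricted closure across fragments reaches B, C.
A → C lies within Rel2.
Every dependency is enforceable on the fragments, so the decomposition is dependency-preserving.

none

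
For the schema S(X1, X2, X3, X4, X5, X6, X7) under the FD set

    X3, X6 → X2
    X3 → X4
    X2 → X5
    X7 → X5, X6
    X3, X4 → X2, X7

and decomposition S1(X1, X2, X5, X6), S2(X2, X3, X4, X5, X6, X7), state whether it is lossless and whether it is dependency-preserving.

lossy but dependency-preserving

Lossless test: (X2, X5, X6)⁺ = {X2, X5, X6}, which is a superkey of neither fragment — lossy.
Dependency preservation: every FD's attributes lie within a single fragment, so each can be enforced locally — preserved.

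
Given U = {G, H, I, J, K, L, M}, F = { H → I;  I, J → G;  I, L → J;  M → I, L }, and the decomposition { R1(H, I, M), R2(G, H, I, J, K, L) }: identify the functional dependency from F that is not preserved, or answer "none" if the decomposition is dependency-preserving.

M → I, L

Check M → I, L: no single fragment contains all of {I, L, M}, and the restricted closure of {M} across the fragments never reaches {I, L}.
H → I is preserved.
I, J → G is preserved.
I, L → J is preserved.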